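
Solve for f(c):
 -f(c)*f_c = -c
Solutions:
 f(c) = -sqrt(C1 + c^2)
 f(c) = sqrt(C1 + c^2)


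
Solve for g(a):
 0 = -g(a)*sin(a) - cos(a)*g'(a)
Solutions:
 g(a) = C1*cos(a)


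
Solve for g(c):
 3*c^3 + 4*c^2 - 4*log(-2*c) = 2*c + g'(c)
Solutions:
 g(c) = C1 + 3*c^4/4 + 4*c^3/3 - c^2 - 4*c*log(-c) + 4*c*(1 - log(2))


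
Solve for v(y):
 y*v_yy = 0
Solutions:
 v(y) = C1 + C2*y


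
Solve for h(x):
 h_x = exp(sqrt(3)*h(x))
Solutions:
 h(x) = sqrt(3)*(2*log(-1/(C1 + x)) - log(3))/6


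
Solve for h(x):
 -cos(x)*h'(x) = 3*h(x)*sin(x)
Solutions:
 h(x) = C1*cos(x)^3


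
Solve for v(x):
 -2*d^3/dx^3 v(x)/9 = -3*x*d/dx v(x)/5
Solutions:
 v(x) = C1 + Integral(C2*airyai(3*10^(2/3)*x/10) + C3*airybi(3*10^(2/3)*x/10), x)


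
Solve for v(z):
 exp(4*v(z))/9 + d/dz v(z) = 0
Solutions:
 v(z) = log(-(1/(C1 + 4*z))^(1/4)) + log(3)/2
 v(z) = log(1/(C1 + 4*z))/4 + log(3)/2
 v(z) = log(-I*(1/(C1 + 4*z))^(1/4)) + log(3)/2
 v(z) = log(I*(1/(C1 + 4*z))^(1/4)) + log(3)/2


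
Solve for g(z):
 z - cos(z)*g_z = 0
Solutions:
 g(z) = C1 + Integral(z/cos(z), z)


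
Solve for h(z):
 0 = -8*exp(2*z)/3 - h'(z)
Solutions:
 h(z) = C1 - 4*exp(2*z)/3


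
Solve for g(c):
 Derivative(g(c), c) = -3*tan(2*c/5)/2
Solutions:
 g(c) = C1 + 15*log(cos(2*c/5))/4


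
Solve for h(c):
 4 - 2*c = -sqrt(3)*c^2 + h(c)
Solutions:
 h(c) = sqrt(3)*c^2 - 2*c + 4


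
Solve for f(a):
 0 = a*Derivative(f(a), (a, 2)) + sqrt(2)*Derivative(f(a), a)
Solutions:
 f(a) = C1 + C2*a^(1 - sqrt(2))


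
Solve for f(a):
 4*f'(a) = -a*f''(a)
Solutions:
 f(a) = C1 + C2/a^3


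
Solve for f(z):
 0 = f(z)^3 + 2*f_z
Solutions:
 f(z) = -sqrt(-1/(C1 - z))
 f(z) = sqrt(-1/(C1 - z))


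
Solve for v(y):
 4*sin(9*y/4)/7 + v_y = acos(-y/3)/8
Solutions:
 v(y) = C1 + y*acos(-y/3)/8 + sqrt(9 - y^2)/8 + 16*cos(9*y/4)/63


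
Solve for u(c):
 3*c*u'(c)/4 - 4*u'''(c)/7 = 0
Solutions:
 u(c) = C1 + Integral(C2*airyai(2^(2/3)*21^(1/3)*c/4) + C3*airybi(2^(2/3)*21^(1/3)*c/4), c)


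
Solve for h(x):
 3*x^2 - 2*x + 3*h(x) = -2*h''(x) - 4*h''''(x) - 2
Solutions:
 h(x) = -x^2 + 2*x/3 + (C1*sin(sqrt(2)*3^(1/4)*x*cos(atan(sqrt(11))/2)/2) + C2*cos(sqrt(2)*3^(1/4)*x*cos(atan(sqrt(11))/2)/2))*exp(-sqrt(2)*3^(1/4)*x*sin(atan(sqrt(11))/2)/2) + (C3*sin(sqrt(2)*3^(1/4)*x*cos(atan(sqrt(11))/2)/2) + C4*cos(sqrt(2)*3^(1/4)*x*cos(atan(sqrt(11))/2)/2))*exp(sqrt(2)*3^(1/4)*x*sin(atan(sqrt(11))/2)/2) + 2/3


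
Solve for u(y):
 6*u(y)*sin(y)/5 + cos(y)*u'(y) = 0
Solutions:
 u(y) = C1*cos(y)^(6/5)


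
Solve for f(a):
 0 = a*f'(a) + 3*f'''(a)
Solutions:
 f(a) = C1 + Integral(C2*airyai(-3^(2/3)*a/3) + C3*airybi(-3^(2/3)*a/3), a)


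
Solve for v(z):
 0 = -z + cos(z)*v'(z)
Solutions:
 v(z) = C1 + Integral(z/cos(z), z)


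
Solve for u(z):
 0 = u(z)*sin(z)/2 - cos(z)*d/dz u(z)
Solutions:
 u(z) = C1/sqrt(cos(z))


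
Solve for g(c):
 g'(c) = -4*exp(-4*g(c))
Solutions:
 g(c) = log(-I*(C1 - 16*c)^(1/4))
 g(c) = log(I*(C1 - 16*c)^(1/4))
 g(c) = log(-(C1 - 16*c)^(1/4))
 g(c) = log(C1 - 16*c)/4


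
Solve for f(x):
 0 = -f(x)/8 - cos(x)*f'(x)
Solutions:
 f(x) = C1*(sin(x) - 1)^(1/16)/(sin(x) + 1)^(1/16)


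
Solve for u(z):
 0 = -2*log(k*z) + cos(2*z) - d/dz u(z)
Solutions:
 u(z) = C1 - 2*z*log(k*z) + 2*z + sin(2*z)/2


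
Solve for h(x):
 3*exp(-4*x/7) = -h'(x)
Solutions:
 h(x) = C1 + 21*exp(-4*x/7)/4


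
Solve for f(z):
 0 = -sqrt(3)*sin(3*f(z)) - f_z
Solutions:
 f(z) = -acos((-C1 - exp(6*sqrt(3)*z))/(C1 - exp(6*sqrt(3)*z)))/3 + 2*pi/3
 f(z) = acos((-C1 - exp(6*sqrt(3)*z))/(C1 - exp(6*sqrt(3)*z)))/3


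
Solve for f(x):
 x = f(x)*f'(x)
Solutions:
 f(x) = -sqrt(C1 + x^2)
 f(x) = sqrt(C1 + x^2)


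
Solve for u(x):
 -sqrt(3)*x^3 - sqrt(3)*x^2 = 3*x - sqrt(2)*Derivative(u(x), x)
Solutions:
 u(x) = C1 + sqrt(6)*x^4/8 + sqrt(6)*x^3/6 + 3*sqrt(2)*x^2/4


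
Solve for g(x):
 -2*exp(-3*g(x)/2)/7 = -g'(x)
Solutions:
 g(x) = 2*log(C1 + 3*x/7)/3
 g(x) = 2*log(14^(2/3)*(-3^(1/3) - 3^(5/6)*I)*(C1 + 2*x)^(1/3)/28)
 g(x) = 2*log(14^(2/3)*(-3^(1/3) + 3^(5/6)*I)*(C1 + 2*x)^(1/3)/28)


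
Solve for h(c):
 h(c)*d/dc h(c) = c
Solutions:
 h(c) = -sqrt(C1 + c^2)
 h(c) = sqrt(C1 + c^2)


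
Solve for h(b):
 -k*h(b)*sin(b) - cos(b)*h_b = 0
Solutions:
 h(b) = C1*exp(k*log(cos(b)))


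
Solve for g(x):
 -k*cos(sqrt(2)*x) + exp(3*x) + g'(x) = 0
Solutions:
 g(x) = C1 + sqrt(2)*k*sin(sqrt(2)*x)/2 - exp(3*x)/3


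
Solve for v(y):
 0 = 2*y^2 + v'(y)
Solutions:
 v(y) = C1 - 2*y^3/3


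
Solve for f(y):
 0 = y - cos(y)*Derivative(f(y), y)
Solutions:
 f(y) = C1 + Integral(y/cos(y), y)


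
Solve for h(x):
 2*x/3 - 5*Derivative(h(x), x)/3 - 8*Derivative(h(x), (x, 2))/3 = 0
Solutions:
 h(x) = C1 + C2*exp(-5*x/8) + x^2/5 - 16*x/25


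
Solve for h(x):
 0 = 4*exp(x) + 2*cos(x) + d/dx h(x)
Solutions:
 h(x) = C1 - 4*exp(x) - 2*sin(x)


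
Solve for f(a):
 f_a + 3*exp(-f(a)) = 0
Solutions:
 f(a) = log(C1 - 3*a)


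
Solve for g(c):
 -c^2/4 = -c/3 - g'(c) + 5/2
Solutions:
 g(c) = C1 + c^3/12 - c^2/6 + 5*c/2


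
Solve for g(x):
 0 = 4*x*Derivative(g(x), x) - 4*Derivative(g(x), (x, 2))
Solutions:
 g(x) = C1 + C2*erfi(sqrt(2)*x/2)


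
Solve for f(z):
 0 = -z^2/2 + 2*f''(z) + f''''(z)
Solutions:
 f(z) = C1 + C2*z + C3*sin(sqrt(2)*z) + C4*cos(sqrt(2)*z) + z^4/48 - z^2/8


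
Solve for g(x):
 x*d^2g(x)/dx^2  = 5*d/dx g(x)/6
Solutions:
 g(x) = C1 + C2*x^(11/6)


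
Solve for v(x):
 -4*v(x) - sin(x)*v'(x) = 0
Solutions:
 v(x) = C1*(cos(x)^2 + 2*cos(x) + 1)/(cos(x)^2 - 2*cos(x) + 1)


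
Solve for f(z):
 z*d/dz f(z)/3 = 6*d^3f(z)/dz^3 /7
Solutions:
 f(z) = C1 + Integral(C2*airyai(84^(1/3)*z/6) + C3*airybi(84^(1/3)*z/6), z)


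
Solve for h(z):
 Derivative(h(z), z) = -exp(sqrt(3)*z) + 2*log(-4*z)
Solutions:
 h(z) = C1 + 2*z*log(-z) + 2*z*(-1 + 2*log(2)) - sqrt(3)*exp(sqrt(3)*z)/3


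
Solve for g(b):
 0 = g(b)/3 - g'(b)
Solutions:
 g(b) = C1*exp(b/3)


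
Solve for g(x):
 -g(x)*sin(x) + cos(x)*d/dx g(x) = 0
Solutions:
 g(x) = C1/cos(x)


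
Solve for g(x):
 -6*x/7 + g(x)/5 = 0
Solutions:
 g(x) = 30*x/7


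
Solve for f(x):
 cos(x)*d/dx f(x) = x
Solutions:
 f(x) = C1 + Integral(x/cos(x), x)


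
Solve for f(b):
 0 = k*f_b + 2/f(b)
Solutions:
 f(b) = -sqrt(C1 - 4*b/k)
 f(b) = sqrt(C1 - 4*b/k)


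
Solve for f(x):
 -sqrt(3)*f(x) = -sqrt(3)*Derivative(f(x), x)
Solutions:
 f(x) = C1*exp(x)


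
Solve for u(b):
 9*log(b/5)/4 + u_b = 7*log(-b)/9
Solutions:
 u(b) = C1 - 53*b*log(b)/36 + b*(53 + 81*log(5) + 28*I*pi)/36


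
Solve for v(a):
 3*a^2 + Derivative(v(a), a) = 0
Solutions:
 v(a) = C1 - a^3


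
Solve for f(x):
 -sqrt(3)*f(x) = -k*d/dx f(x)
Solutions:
 f(x) = C1*exp(sqrt(3)*x/k)


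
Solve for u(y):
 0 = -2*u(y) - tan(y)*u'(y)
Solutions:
 u(y) = C1/sin(y)^2


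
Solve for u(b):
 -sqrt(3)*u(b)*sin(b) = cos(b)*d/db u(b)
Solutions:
 u(b) = C1*cos(b)^(sqrt(3))


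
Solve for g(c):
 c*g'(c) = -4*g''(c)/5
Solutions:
 g(c) = C1 + C2*erf(sqrt(10)*c/4)


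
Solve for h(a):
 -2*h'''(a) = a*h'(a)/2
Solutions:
 h(a) = C1 + Integral(C2*airyai(-2^(1/3)*a/2) + C3*airybi(-2^(1/3)*a/2), a)


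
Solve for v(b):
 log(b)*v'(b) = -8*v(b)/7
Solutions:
 v(b) = C1*exp(-8*li(b)/7)


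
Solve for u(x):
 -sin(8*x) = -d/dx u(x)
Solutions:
 u(x) = C1 - cos(8*x)/8


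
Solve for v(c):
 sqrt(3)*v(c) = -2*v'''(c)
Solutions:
 v(c) = C3*exp(-2^(2/3)*3^(1/6)*c/2) + (C1*sin(6^(2/3)*c/4) + C2*cos(6^(2/3)*c/4))*exp(2^(2/3)*3^(1/6)*c/4)


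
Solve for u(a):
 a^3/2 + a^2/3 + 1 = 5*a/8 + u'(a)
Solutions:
 u(a) = C1 + a^4/8 + a^3/9 - 5*a^2/16 + a


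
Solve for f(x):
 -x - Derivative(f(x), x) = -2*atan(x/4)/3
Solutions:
 f(x) = C1 - x^2/2 + 2*x*atan(x/4)/3 - 4*log(x^2 + 16)/3


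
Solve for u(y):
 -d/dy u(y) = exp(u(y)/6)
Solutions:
 u(y) = 6*log(1/(C1 + y)) + 6*log(6)


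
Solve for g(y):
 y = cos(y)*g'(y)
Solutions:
 g(y) = C1 + Integral(y/cos(y), y)


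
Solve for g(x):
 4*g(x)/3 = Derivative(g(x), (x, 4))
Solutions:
 g(x) = C1*exp(-sqrt(2)*3^(3/4)*x/3) + C2*exp(sqrt(2)*3^(3/4)*x/3) + C3*sin(sqrt(2)*3^(3/4)*x/3) + C4*cos(sqrt(2)*3^(3/4)*x/3)


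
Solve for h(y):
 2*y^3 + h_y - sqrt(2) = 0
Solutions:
 h(y) = C1 - y^4/2 + sqrt(2)*y


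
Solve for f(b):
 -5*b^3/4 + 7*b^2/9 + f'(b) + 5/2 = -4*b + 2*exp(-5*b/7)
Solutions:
 f(b) = C1 + 5*b^4/16 - 7*b^3/27 - 2*b^2 - 5*b/2 - 14*exp(-5*b/7)/5


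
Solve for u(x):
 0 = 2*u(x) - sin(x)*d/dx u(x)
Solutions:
 u(x) = C1*(cos(x) - 1)/(cos(x) + 1)


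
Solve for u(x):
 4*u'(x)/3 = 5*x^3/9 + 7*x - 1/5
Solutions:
 u(x) = C1 + 5*x^4/48 + 21*x^2/8 - 3*x/20


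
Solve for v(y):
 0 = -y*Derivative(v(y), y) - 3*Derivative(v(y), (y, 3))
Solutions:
 v(y) = C1 + Integral(C2*airyai(-3^(2/3)*y/3) + C3*airybi(-3^(2/3)*y/3), y)


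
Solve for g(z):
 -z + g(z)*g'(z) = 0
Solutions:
 g(z) = -sqrt(C1 + z^2)
 g(z) = sqrt(C1 + z^2)


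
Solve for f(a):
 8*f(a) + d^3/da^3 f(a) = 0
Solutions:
 f(a) = C3*exp(-2*a) + (C1*sin(sqrt(3)*a) + C2*cos(sqrt(3)*a))*exp(a)


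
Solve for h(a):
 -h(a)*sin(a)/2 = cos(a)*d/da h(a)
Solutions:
 h(a) = C1*sqrt(cos(a))


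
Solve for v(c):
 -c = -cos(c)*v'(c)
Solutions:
 v(c) = C1 + Integral(c/cos(c), c)


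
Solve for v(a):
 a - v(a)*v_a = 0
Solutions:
 v(a) = -sqrt(C1 + a^2)
 v(a) = sqrt(C1 + a^2)


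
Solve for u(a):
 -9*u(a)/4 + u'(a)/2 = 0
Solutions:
 u(a) = C1*exp(9*a/2)


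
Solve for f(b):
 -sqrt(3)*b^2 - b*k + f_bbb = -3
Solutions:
 f(b) = C1 + C2*b + C3*b^2 + sqrt(3)*b^5/60 + b^4*k/24 - b^3/2


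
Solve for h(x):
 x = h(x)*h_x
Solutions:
 h(x) = -sqrt(C1 + x^2)
 h(x) = sqrt(C1 + x^2)


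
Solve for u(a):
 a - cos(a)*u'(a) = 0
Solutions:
 u(a) = C1 + Integral(a/cos(a), a)


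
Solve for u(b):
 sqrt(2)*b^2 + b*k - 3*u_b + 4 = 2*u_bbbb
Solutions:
 u(b) = C1 + C4*exp(-2^(2/3)*3^(1/3)*b/2) + sqrt(2)*b^3/9 + b^2*k/6 + 4*b/3 + (C2*sin(2^(2/3)*3^(5/6)*b/4) + C3*cos(2^(2/3)*3^(5/6)*b/4))*exp(2^(2/3)*3^(1/3)*b/4)


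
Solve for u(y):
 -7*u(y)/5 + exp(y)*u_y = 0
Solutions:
 u(y) = C1*exp(-7*exp(-y)/5)


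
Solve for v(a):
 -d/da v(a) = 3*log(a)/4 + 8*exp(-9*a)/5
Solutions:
 v(a) = C1 - 3*a*log(a)/4 + 3*a/4 + 8*exp(-9*a)/45


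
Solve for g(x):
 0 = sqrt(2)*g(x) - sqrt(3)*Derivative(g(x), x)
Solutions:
 g(x) = C1*exp(sqrt(6)*x/3)


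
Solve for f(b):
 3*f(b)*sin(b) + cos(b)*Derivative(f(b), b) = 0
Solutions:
 f(b) = C1*cos(b)^3


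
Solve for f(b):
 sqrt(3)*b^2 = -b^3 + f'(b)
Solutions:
 f(b) = C1 + b^4/4 + sqrt(3)*b^3/3


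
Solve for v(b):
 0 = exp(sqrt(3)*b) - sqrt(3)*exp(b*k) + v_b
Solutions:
 v(b) = C1 - sqrt(3)*exp(sqrt(3)*b)/3 + sqrt(3)*exp(b*k)/k


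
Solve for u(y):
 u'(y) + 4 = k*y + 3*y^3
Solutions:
 u(y) = C1 + k*y^2/2 + 3*y^4/4 - 4*y


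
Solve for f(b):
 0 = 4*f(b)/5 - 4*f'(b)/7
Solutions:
 f(b) = C1*exp(7*b/5)


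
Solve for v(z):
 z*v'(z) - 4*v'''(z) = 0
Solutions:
 v(z) = C1 + Integral(C2*airyai(2^(1/3)*z/2) + C3*airybi(2^(1/3)*z/2), z)


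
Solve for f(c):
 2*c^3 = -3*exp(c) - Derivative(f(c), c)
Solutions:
 f(c) = C1 - c^4/2 - 3*exp(c)


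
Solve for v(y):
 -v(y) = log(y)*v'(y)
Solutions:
 v(y) = C1*exp(-li(y))


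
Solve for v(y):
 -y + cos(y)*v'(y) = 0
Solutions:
 v(y) = C1 + Integral(y/cos(y), y)


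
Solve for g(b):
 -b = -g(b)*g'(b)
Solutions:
 g(b) = -sqrt(C1 + b^2)
 g(b) = sqrt(C1 + b^2)


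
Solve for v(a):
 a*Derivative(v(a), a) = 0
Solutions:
 v(a) = C1


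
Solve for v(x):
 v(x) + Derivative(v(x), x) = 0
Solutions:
 v(x) = C1*exp(-x)


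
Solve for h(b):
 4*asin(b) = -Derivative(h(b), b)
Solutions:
 h(b) = C1 - 4*b*asin(b) - 4*sqrt(1 - b^2)


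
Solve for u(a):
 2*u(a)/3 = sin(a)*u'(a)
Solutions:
 u(a) = C1*(cos(a) - 1)^(1/3)/(cos(a) + 1)^(1/3)


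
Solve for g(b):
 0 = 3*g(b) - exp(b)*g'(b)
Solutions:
 g(b) = C1*exp(-3*exp(-b))


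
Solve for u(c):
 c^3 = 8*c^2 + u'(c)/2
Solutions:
 u(c) = C1 + c^4/2 - 16*c^3/3


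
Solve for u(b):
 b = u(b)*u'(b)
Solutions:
 u(b) = -sqrt(C1 + b^2)
 u(b) = sqrt(C1 + b^2)


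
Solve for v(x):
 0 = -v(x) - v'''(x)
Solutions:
 v(x) = C3*exp(-x) + (C1*sin(sqrt(3)*x/2) + C2*cos(sqrt(3)*x/2))*exp(x/2)


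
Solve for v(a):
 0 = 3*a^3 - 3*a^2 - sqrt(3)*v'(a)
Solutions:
 v(a) = C1 + sqrt(3)*a^4/4 - sqrt(3)*a^3/3


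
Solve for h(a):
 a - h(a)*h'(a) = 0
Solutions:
 h(a) = -sqrt(C1 + a^2)
 h(a) = sqrt(C1 + a^2)


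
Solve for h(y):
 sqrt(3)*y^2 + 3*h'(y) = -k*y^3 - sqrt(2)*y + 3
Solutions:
 h(y) = C1 - k*y^4/12 - sqrt(3)*y^3/9 - sqrt(2)*y^2/6 + y


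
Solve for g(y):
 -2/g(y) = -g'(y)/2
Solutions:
 g(y) = -sqrt(C1 + 8*y)
 g(y) = sqrt(C1 + 8*y)


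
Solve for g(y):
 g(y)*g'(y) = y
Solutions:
 g(y) = -sqrt(C1 + y^2)
 g(y) = sqrt(C1 + y^2)


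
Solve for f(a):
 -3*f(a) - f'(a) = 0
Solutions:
 f(a) = C1*exp(-3*a)


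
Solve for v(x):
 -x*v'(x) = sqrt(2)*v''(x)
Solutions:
 v(x) = C1 + C2*erf(2^(1/4)*x/2)


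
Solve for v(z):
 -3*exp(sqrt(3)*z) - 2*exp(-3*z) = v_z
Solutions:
 v(z) = C1 - sqrt(3)*exp(sqrt(3)*z) + 2*exp(-3*z)/3


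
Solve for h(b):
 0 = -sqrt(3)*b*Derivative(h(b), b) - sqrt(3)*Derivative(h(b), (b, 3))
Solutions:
 h(b) = C1 + Integral(C2*airyai(-b) + C3*airybi(-b), b)


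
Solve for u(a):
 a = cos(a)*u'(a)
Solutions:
 u(a) = C1 + Integral(a/cos(a), a)


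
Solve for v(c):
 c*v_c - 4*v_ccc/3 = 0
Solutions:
 v(c) = C1 + Integral(C2*airyai(6^(1/3)*c/2) + C3*airybi(6^(1/3)*c/2), c)


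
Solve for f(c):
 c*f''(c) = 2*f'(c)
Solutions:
 f(c) = C1 + C2*c^3


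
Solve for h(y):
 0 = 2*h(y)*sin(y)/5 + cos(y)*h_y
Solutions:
 h(y) = C1*cos(y)^(2/5)


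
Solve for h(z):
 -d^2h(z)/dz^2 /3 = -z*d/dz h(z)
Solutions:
 h(z) = C1 + C2*erfi(sqrt(6)*z/2)


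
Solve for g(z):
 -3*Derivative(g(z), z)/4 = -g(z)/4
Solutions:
 g(z) = C1*exp(z/3)


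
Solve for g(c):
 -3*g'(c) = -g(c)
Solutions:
 g(c) = C1*exp(c/3)


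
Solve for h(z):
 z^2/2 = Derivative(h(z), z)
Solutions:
 h(z) = C1 + z^3/6


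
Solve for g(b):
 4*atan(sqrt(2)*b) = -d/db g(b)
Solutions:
 g(b) = C1 - 4*b*atan(sqrt(2)*b) + sqrt(2)*log(2*b^2 + 1)


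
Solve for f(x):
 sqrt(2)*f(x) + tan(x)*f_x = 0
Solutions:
 f(x) = C1/sin(x)^(sqrt(2))


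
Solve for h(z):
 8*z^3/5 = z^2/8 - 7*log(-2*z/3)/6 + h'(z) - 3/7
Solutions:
 h(z) = C1 + 2*z^4/5 - z^3/24 + 7*z*log(-z)/6 + z*(-49*log(3) - 31 + 49*log(2))/42


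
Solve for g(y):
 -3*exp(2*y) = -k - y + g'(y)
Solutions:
 g(y) = C1 + k*y + y^2/2 - 3*exp(2*y)/2


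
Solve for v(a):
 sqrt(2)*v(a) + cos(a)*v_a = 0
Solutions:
 v(a) = C1*(sin(a) - 1)^(sqrt(2)/2)/(sin(a) + 1)^(sqrt(2)/2)


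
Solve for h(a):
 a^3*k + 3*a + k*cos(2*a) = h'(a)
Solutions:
 h(a) = C1 + a^4*k/4 + 3*a^2/2 + k*sin(2*a)/2


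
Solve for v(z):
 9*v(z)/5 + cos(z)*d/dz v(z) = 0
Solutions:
 v(z) = C1*(sin(z) - 1)^(9/10)/(sin(z) + 1)^(9/10)


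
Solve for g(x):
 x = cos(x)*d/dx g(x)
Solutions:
 g(x) = C1 + Integral(x/cos(x), x)


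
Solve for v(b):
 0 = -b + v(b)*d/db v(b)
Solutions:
 v(b) = -sqrt(C1 + b^2)
 v(b) = sqrt(C1 + b^2)


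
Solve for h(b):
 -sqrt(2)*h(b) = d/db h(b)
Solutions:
 h(b) = C1*exp(-sqrt(2)*b)


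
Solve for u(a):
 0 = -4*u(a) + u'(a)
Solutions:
 u(a) = C1*exp(4*a)


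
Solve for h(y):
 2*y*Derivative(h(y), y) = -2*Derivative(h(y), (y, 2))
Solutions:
 h(y) = C1 + C2*erf(sqrt(2)*y/2)


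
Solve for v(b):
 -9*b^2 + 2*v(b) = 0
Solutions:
 v(b) = 9*b^2/2


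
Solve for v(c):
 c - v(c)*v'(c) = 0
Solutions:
 v(c) = -sqrt(C1 + c^2)
 v(c) = sqrt(C1 + c^2)


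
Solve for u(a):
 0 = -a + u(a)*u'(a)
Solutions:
 u(a) = -sqrt(C1 + a^2)
 u(a) = sqrt(C1 + a^2)


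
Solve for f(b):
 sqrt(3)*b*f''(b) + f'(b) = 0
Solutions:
 f(b) = C1 + C2*b^(1 - sqrt(3)/3)


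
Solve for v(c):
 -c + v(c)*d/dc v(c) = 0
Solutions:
 v(c) = -sqrt(C1 + c^2)
 v(c) = sqrt(C1 + c^2)


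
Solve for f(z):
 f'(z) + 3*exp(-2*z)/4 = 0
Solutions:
 f(z) = C1 + 3*exp(-2*z)/8


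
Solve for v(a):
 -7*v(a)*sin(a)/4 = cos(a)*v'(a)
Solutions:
 v(a) = C1*cos(a)^(7/4)


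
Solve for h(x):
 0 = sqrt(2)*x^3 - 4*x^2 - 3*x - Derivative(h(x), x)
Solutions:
 h(x) = C1 + sqrt(2)*x^4/4 - 4*x^3/3 - 3*x^2/2


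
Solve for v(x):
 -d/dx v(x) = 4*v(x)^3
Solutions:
 v(x) = -sqrt(2)*sqrt(-1/(C1 - 4*x))/2
 v(x) = sqrt(2)*sqrt(-1/(C1 - 4*x))/2


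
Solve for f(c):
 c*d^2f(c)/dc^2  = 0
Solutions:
 f(c) = C1 + C2*c


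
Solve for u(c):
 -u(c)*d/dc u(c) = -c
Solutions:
 u(c) = -sqrt(C1 + c^2)
 u(c) = sqrt(C1 + c^2)


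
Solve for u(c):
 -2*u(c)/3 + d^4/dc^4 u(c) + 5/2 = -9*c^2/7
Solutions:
 u(c) = C1*exp(-2^(1/4)*3^(3/4)*c/3) + C2*exp(2^(1/4)*3^(3/4)*c/3) + C3*sin(2^(1/4)*3^(3/4)*c/3) + C4*cos(2^(1/4)*3^(3/4)*c/3) + 27*c^2/14 + 15/4


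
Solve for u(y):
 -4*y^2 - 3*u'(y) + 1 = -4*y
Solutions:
 u(y) = C1 - 4*y^3/9 + 2*y^2/3 + y/3


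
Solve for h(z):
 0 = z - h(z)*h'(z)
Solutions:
 h(z) = -sqrt(C1 + z^2)
 h(z) = sqrt(C1 + z^2)


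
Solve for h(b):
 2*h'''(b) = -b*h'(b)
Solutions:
 h(b) = C1 + Integral(C2*airyai(-2^(2/3)*b/2) + C3*airybi(-2^(2/3)*b/2), b)


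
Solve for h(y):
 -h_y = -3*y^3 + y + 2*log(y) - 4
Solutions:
 h(y) = C1 + 3*y^4/4 - y^2/2 - 2*y*log(y) + 6*y


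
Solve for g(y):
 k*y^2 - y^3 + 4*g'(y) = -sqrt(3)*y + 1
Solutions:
 g(y) = C1 - k*y^3/12 + y^4/16 - sqrt(3)*y^2/8 + y/4


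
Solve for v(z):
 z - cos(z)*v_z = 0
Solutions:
 v(z) = C1 + Integral(z/cos(z), z)


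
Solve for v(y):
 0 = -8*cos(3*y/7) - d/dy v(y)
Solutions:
 v(y) = C1 - 56*sin(3*y/7)/3


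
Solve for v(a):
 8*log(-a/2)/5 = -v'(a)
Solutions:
 v(a) = C1 - 8*a*log(-a)/5 + 8*a*(log(2) + 1)/5


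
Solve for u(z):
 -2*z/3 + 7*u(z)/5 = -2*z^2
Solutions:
 u(z) = 10*z*(1 - 3*z)/21


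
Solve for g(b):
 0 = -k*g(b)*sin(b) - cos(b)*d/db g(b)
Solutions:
 g(b) = C1*exp(k*log(cos(b)))


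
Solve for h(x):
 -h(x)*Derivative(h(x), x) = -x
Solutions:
 h(x) = -sqrt(C1 + x^2)
 h(x) = sqrt(C1 + x^2)


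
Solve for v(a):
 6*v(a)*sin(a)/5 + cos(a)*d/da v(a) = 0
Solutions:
 v(a) = C1*cos(a)^(6/5)


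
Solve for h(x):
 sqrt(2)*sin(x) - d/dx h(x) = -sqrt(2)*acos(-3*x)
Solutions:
 h(x) = C1 + sqrt(2)*(x*acos(-3*x) + sqrt(1 - 9*x^2)/3) - sqrt(2)*cos(x)


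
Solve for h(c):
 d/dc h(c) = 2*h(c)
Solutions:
 h(c) = C1*exp(2*c)


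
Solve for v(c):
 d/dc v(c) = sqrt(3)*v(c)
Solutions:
 v(c) = C1*exp(sqrt(3)*c)


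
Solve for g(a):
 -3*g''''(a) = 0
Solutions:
 g(a) = C1 + C2*a + C3*a^2 + C4*a^3


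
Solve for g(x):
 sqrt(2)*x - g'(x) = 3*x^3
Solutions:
 g(x) = C1 - 3*x^4/4 + sqrt(2)*x^2/2


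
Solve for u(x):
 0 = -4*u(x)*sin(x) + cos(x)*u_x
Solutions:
 u(x) = C1/cos(x)^4


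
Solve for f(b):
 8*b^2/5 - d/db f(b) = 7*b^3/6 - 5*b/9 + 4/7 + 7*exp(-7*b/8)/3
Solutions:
 f(b) = C1 - 7*b^4/24 + 8*b^3/15 + 5*b^2/18 - 4*b/7 + 8*exp(-7*b/8)/3


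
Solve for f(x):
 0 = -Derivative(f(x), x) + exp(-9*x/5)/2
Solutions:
 f(x) = C1 - 5*exp(-9*x/5)/18


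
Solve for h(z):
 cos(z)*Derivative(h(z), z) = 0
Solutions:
 h(z) = C1


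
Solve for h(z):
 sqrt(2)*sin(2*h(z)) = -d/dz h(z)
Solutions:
 h(z) = pi - acos((-C1 - exp(4*sqrt(2)*z))/(C1 - exp(4*sqrt(2)*z)))/2
 h(z) = acos((-C1 - exp(4*sqrt(2)*z))/(C1 - exp(4*sqrt(2)*z)))/2


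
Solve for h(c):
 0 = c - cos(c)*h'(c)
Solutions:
 h(c) = C1 + Integral(c/cos(c), c)


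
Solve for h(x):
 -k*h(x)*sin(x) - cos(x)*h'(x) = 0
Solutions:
 h(x) = C1*exp(k*log(cos(x)))


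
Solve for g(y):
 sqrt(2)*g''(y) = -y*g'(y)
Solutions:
 g(y) = C1 + C2*erf(2^(1/4)*y/2)


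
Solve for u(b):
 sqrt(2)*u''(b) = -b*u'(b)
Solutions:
 u(b) = C1 + C2*erf(2^(1/4)*b/2)


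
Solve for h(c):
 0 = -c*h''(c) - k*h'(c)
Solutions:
 h(c) = C1 + c^(1 - re(k))*(C2*sin(log(c)*Abs(im(k))) + C3*cos(log(c)*im(k)))


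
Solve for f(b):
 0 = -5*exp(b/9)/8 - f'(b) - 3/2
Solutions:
 f(b) = C1 - 3*b/2 - 45*exp(b/9)/8


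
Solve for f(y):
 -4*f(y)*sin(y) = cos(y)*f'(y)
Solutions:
 f(y) = C1*cos(y)^4


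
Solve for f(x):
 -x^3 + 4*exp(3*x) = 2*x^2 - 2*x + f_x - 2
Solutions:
 f(x) = C1 - x^4/4 - 2*x^3/3 + x^2 + 2*x + 4*exp(3*x)/3


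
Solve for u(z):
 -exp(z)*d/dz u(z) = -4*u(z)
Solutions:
 u(z) = C1*exp(-4*exp(-z))


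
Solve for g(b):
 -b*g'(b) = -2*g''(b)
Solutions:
 g(b) = C1 + C2*erfi(b/2)


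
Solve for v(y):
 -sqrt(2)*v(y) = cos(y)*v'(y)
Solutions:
 v(y) = C1*(sin(y) - 1)^(sqrt(2)/2)/(sin(y) + 1)^(sqrt(2)/2)


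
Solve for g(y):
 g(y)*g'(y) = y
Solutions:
 g(y) = -sqrt(C1 + y^2)
 g(y) = sqrt(C1 + y^2)


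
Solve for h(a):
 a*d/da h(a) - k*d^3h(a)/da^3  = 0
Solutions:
 h(a) = C1 + Integral(C2*airyai(a*(1/k)^(1/3)) + C3*airybi(a*(1/k)^(1/3)), a)


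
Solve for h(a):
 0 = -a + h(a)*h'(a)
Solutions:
 h(a) = -sqrt(C1 + a^2)
 h(a) = sqrt(C1 + a^2)


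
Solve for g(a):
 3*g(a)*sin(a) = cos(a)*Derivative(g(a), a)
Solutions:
 g(a) = C1/cos(a)^3


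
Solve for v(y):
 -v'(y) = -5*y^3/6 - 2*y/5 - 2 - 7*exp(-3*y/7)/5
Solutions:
 v(y) = C1 + 5*y^4/24 + y^2/5 + 2*y - 49*exp(-3*y/7)/15


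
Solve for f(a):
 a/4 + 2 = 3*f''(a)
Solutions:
 f(a) = C1 + C2*a + a^3/72 + a^2/3


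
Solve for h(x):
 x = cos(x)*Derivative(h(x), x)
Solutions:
 h(x) = C1 + Integral(x/cos(x), x)


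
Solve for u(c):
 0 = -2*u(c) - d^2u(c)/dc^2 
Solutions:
 u(c) = C1*sin(sqrt(2)*c) + C2*cos(sqrt(2)*c)


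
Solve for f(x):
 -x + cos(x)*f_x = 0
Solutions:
 f(x) = C1 + Integral(x/cos(x), x)


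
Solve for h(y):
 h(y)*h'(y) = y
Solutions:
 h(y) = -sqrt(C1 + y^2)
 h(y) = sqrt(C1 + y^2)


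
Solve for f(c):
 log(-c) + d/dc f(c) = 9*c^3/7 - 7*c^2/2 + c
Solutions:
 f(c) = C1 + 9*c^4/28 - 7*c^3/6 + c^2/2 - c*log(-c) + c


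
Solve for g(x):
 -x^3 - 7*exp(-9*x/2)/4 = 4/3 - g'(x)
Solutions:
 g(x) = C1 + x^4/4 + 4*x/3 - 7*exp(-9*x/2)/18


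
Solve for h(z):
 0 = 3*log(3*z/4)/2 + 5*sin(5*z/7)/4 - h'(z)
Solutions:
 h(z) = C1 + 3*z*log(z)/2 - 3*z*log(2) - 3*z/2 + 3*z*log(3)/2 - 7*cos(5*z/7)/4


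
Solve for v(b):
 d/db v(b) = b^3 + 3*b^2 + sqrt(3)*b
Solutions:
 v(b) = C1 + b^4/4 + b^3 + sqrt(3)*b^2/2


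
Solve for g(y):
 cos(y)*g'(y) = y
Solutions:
 g(y) = C1 + Integral(y/cos(y), y)


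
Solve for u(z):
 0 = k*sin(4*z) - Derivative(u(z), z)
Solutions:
 u(z) = C1 - k*cos(4*z)/4


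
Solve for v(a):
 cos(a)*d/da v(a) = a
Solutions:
 v(a) = C1 + Integral(a/cos(a), a)


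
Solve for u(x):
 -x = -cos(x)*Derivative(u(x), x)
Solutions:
 u(x) = C1 + Integral(x/cos(x), x)


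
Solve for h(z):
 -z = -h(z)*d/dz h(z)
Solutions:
 h(z) = -sqrt(C1 + z^2)
 h(z) = sqrt(C1 + z^2)


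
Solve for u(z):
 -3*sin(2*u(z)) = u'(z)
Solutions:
 u(z) = pi - acos((-C1 - exp(12*z))/(C1 - exp(12*z)))/2
 u(z) = acos((-C1 - exp(12*z))/(C1 - exp(12*z)))/2


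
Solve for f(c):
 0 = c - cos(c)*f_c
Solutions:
 f(c) = C1 + Integral(c/cos(c), c)


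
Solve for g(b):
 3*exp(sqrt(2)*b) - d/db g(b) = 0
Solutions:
 g(b) = C1 + 3*sqrt(2)*exp(sqrt(2)*b)/2


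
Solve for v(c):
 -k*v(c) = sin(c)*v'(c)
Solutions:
 v(c) = C1*exp(k*(-log(cos(c) - 1) + log(cos(c) + 1))/2)


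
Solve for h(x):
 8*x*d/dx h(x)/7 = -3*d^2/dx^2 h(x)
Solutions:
 h(x) = C1 + C2*erf(2*sqrt(21)*x/21)


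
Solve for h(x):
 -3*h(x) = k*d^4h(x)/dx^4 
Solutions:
 h(x) = C1*exp(-3^(1/4)*x*(-1/k)^(1/4)) + C2*exp(3^(1/4)*x*(-1/k)^(1/4)) + C3*exp(-3^(1/4)*I*x*(-1/k)^(1/4)) + C4*exp(3^(1/4)*I*x*(-1/k)^(1/4))


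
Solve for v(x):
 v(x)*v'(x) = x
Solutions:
 v(x) = -sqrt(C1 + x^2)
 v(x) = sqrt(C1 + x^2)


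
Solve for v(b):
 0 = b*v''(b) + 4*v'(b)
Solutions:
 v(b) = C1 + C2/b^3


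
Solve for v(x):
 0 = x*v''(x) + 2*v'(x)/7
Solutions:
 v(x) = C1 + C2*x^(5/7)


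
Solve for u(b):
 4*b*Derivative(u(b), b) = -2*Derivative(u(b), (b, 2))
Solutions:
 u(b) = C1 + C2*erf(b)


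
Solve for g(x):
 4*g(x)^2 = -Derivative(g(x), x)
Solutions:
 g(x) = 1/(C1 + 4*x)


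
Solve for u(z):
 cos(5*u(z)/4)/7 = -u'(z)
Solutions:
 z/7 - 2*log(sin(5*u(z)/4) - 1)/5 + 2*log(sin(5*u(z)/4) + 1)/5 = C1


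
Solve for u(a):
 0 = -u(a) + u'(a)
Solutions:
 u(a) = C1*exp(a)


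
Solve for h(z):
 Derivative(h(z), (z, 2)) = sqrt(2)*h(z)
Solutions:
 h(z) = C1*exp(-2^(1/4)*z) + C2*exp(2^(1/4)*z)


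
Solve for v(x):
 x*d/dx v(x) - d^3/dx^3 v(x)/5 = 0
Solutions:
 v(x) = C1 + Integral(C2*airyai(5^(1/3)*x) + C3*airybi(5^(1/3)*x), x)


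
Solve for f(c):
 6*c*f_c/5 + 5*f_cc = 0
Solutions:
 f(c) = C1 + C2*erf(sqrt(3)*c/5)


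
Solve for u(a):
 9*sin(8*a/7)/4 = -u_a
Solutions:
 u(a) = C1 + 63*cos(8*a/7)/32


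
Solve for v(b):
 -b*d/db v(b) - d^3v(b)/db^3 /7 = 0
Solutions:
 v(b) = C1 + Integral(C2*airyai(-7^(1/3)*b) + C3*airybi(-7^(1/3)*b), b)


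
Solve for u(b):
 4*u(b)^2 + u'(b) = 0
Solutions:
 u(b) = 1/(C1 + 4*b)


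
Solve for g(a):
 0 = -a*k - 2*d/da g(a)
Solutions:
 g(a) = C1 - a^2*k/4


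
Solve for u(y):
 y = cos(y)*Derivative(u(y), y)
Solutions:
 u(y) = C1 + Integral(y/cos(y), y)


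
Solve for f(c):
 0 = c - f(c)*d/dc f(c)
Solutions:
 f(c) = -sqrt(C1 + c^2)
 f(c) = sqrt(C1 + c^2)


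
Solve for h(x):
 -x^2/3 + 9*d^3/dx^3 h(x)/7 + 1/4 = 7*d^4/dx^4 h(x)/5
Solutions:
 h(x) = C1 + C2*x + C3*x^2 + C4*exp(45*x/49) + 7*x^5/1620 + 343*x^4/14580 + 91931*x^3/1312200


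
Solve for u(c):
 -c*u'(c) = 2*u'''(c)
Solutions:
 u(c) = C1 + Integral(C2*airyai(-2^(2/3)*c/2) + C3*airybi(-2^(2/3)*c/2), c)


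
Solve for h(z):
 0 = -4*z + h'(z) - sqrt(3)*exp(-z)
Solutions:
 h(z) = C1 + 2*z^2 - sqrt(3)*exp(-z)


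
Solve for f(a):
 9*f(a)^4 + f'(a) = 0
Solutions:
 f(a) = (-3^(2/3) - 3*3^(1/6)*I)*(1/(C1 + 9*a))^(1/3)/6
 f(a) = (-3^(2/3) + 3*3^(1/6)*I)*(1/(C1 + 9*a))^(1/3)/6
 f(a) = (1/(C1 + 27*a))^(1/3)


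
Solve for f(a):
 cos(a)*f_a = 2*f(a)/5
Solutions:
 f(a) = C1*(sin(a) + 1)^(1/5)/(sin(a) - 1)^(1/5)


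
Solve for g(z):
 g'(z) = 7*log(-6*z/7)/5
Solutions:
 g(z) = C1 + 7*z*log(-z)/5 + 7*z*(-log(7) - 1 + log(6))/5


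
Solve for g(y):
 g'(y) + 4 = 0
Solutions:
 g(y) = C1 - 4*y


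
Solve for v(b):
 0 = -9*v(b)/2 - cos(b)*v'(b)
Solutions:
 v(b) = C1*(sin(b) - 1)^(1/4)*(sin(b)^2 - 2*sin(b) + 1)/((sin(b) + 1)^(1/4)*(sin(b)^2 + 2*sin(b) + 1))


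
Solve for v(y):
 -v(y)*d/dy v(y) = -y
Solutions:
 v(y) = -sqrt(C1 + y^2)
 v(y) = sqrt(C1 + y^2)


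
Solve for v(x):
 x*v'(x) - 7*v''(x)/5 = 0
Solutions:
 v(x) = C1 + C2*erfi(sqrt(70)*x/14)


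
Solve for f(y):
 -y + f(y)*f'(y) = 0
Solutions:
 f(y) = -sqrt(C1 + y^2)
 f(y) = sqrt(C1 + y^2)


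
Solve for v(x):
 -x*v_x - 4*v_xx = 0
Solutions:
 v(x) = C1 + C2*erf(sqrt(2)*x/4)


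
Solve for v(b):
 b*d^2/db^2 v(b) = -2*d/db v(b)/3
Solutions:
 v(b) = C1 + C2*b^(1/3)


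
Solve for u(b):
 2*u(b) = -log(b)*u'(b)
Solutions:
 u(b) = C1*exp(-2*li(b))


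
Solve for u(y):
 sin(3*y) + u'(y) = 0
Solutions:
 u(y) = C1 + cos(3*y)/3


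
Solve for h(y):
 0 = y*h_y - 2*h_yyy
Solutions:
 h(y) = C1 + Integral(C2*airyai(2^(2/3)*y/2) + C3*airybi(2^(2/3)*y/2), y)


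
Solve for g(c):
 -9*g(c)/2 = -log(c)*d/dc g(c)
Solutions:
 g(c) = C1*exp(9*li(c)/2)


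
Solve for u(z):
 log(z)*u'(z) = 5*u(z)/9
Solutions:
 u(z) = C1*exp(5*li(z)/9)


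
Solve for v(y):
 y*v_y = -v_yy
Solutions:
 v(y) = C1 + C2*erf(sqrt(2)*y/2)


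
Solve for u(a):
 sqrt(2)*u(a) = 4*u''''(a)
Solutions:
 u(a) = C1*exp(-2^(5/8)*a/2) + C2*exp(2^(5/8)*a/2) + C3*sin(2^(5/8)*a/2) + C4*cos(2^(5/8)*a/2)


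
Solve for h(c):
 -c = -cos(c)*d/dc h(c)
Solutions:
 h(c) = C1 + Integral(c/cos(c), c)


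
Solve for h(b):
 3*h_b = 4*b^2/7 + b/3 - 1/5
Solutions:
 h(b) = C1 + 4*b^3/63 + b^2/18 - b/15


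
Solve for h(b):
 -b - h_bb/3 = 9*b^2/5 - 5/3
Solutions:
 h(b) = C1 + C2*b - 9*b^4/20 - b^3/2 + 5*b^2/2


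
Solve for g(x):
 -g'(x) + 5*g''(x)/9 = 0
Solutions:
 g(x) = C1 + C2*exp(9*x/5)


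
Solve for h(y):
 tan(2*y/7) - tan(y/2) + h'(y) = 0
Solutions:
 h(y) = C1 + 7*log(cos(2*y/7))/2 - 2*log(cos(y/2))


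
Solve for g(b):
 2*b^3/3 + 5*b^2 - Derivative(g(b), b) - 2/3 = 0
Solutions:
 g(b) = C1 + b^4/6 + 5*b^3/3 - 2*b/3


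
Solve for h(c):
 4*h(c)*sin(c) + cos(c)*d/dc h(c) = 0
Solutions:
 h(c) = C1*cos(c)^4


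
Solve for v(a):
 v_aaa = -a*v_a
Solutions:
 v(a) = C1 + Integral(C2*airyai(-a) + C3*airybi(-a), a)


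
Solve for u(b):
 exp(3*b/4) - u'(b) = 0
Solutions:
 u(b) = C1 + 4*exp(3*b/4)/3


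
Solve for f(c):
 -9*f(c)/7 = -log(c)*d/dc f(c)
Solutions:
 f(c) = C1*exp(9*li(c)/7)


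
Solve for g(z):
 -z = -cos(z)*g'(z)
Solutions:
 g(z) = C1 + Integral(z/cos(z), z)


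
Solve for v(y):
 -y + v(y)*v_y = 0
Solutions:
 v(y) = -sqrt(C1 + y^2)
 v(y) = sqrt(C1 + y^2)


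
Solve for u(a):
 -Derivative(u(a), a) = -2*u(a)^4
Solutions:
 u(a) = (-1/(C1 + 6*a))^(1/3)
 u(a) = (-1/(C1 + 2*a))^(1/3)*(-3^(2/3) - 3*3^(1/6)*I)/6
 u(a) = (-1/(C1 + 2*a))^(1/3)*(-3^(2/3) + 3*3^(1/6)*I)/6


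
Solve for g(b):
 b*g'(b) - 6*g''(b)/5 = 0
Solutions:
 g(b) = C1 + C2*erfi(sqrt(15)*b/6)


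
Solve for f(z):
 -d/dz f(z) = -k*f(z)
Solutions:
 f(z) = C1*exp(k*z)


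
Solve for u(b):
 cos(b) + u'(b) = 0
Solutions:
 u(b) = C1 - sin(b)


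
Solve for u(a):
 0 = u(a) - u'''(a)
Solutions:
 u(a) = C3*exp(a) + (C1*sin(sqrt(3)*a/2) + C2*cos(sqrt(3)*a/2))*exp(-a/2)


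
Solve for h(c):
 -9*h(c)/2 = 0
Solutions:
 h(c) = 0


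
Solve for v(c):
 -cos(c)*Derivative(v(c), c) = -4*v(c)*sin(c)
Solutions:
 v(c) = C1/cos(c)^4


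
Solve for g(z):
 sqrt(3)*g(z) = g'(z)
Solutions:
 g(z) = C1*exp(sqrt(3)*z)


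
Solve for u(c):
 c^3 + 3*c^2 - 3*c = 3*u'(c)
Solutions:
 u(c) = C1 + c^4/12 + c^3/3 - c^2/2


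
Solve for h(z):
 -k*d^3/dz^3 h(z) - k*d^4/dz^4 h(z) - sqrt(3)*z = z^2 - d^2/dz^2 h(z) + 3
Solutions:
 h(z) = C1 + C2*z + C3*exp(z*(-1 + sqrt(k*(k + 4))/k)/2) + C4*exp(-z*(1 + sqrt(k*(k + 4))/k)/2) + z^4/12 + z^3*(2*k + sqrt(3))/6 + z^2*(k^2 + sqrt(3)*k/2 + k + 3/2)


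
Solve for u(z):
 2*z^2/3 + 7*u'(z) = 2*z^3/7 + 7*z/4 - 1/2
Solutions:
 u(z) = C1 + z^4/98 - 2*z^3/63 + z^2/8 - z/14


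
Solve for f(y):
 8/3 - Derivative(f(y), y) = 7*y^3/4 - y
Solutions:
 f(y) = C1 - 7*y^4/16 + y^2/2 + 8*y/3


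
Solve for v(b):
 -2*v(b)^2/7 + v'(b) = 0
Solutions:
 v(b) = -7/(C1 + 2*b)


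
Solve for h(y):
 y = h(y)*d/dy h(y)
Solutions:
 h(y) = -sqrt(C1 + y^2)
 h(y) = sqrt(C1 + y^2)


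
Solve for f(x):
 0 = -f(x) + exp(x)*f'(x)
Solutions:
 f(x) = C1*exp(-exp(-x))


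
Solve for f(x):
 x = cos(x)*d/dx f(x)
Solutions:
 f(x) = C1 + Integral(x/cos(x), x)


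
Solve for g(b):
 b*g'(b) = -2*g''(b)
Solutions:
 g(b) = C1 + C2*erf(b/2)


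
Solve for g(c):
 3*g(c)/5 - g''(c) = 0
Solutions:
 g(c) = C1*exp(-sqrt(15)*c/5) + C2*exp(sqrt(15)*c/5)


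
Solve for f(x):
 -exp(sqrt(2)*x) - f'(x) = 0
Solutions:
 f(x) = C1 - sqrt(2)*exp(sqrt(2)*x)/2


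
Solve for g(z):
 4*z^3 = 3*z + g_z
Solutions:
 g(z) = C1 + z^4 - 3*z^2/2


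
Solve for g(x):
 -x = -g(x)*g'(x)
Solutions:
 g(x) = -sqrt(C1 + x^2)
 g(x) = sqrt(C1 + x^2)


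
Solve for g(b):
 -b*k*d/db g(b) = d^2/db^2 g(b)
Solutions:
 g(b) = Piecewise((-sqrt(2)*sqrt(pi)*C1*erf(sqrt(2)*b*sqrt(k)/2)/(2*sqrt(k)) - C2, (k > 0) | (k < 0)), (-C1*b - C2, True))


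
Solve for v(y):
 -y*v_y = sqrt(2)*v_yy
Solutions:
 v(y) = C1 + C2*erf(2^(1/4)*y/2)


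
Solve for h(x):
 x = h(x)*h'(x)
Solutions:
 h(x) = -sqrt(C1 + x^2)
 h(x) = sqrt(C1 + x^2)


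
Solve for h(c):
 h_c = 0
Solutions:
 h(c) = C1


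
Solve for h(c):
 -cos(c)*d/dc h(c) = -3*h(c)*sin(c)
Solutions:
 h(c) = C1/cos(c)^3


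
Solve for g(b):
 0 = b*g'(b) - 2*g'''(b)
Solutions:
 g(b) = C1 + Integral(C2*airyai(2^(2/3)*b/2) + C3*airybi(2^(2/3)*b/2), b)


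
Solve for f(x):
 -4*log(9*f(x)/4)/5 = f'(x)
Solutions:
 -5*Integral(1/(-log(_y) - 2*log(3) + 2*log(2)), (_y, f(x)))/4 = C1 - x


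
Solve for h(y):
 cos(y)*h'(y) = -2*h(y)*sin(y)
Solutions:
 h(y) = C1*cos(y)^2


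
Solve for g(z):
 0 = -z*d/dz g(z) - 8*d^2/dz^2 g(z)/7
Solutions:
 g(z) = C1 + C2*erf(sqrt(7)*z/4)


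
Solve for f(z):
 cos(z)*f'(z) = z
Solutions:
 f(z) = C1 + Integral(z/cos(z), z)


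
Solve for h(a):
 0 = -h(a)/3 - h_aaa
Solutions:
 h(a) = C3*exp(-3^(2/3)*a/3) + (C1*sin(3^(1/6)*a/2) + C2*cos(3^(1/6)*a/2))*exp(3^(2/3)*a/6)


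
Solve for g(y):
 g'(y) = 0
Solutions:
 g(y) = C1


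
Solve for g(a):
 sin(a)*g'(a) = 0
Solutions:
 g(a) = C1


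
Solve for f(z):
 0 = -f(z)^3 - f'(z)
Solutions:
 f(z) = -sqrt(2)*sqrt(-1/(C1 - z))/2
 f(z) = sqrt(2)*sqrt(-1/(C1 - z))/2


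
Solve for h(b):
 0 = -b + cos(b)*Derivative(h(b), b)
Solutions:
 h(b) = C1 + Integral(b/cos(b), b)


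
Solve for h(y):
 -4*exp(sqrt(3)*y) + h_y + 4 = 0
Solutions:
 h(y) = C1 - 4*y + 4*sqrt(3)*exp(sqrt(3)*y)/3


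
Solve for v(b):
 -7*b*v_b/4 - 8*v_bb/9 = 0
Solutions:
 v(b) = C1 + C2*erf(3*sqrt(7)*b/8)


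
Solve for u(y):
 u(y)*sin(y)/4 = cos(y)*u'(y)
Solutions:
 u(y) = C1/cos(y)^(1/4)


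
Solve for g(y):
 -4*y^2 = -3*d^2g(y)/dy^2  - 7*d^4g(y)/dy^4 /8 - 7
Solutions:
 g(y) = C1 + C2*y + C3*sin(2*sqrt(42)*y/7) + C4*cos(2*sqrt(42)*y/7) + y^4/9 - 14*y^2/9


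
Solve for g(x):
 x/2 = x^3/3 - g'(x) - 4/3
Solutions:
 g(x) = C1 + x^4/12 - x^2/4 - 4*x/3


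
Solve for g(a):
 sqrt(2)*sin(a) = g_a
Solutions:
 g(a) = C1 - sqrt(2)*cos(a)


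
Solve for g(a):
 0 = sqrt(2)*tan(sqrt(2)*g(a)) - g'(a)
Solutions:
 g(a) = sqrt(2)*(pi - asin(C1*exp(2*a)))/2
 g(a) = sqrt(2)*asin(C1*exp(2*a))/2


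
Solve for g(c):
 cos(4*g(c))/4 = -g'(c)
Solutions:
 g(c) = -asin((C1 + exp(2*c))/(C1 - exp(2*c)))/4 + pi/4
 g(c) = asin((C1 + exp(2*c))/(C1 - exp(2*c)))/4


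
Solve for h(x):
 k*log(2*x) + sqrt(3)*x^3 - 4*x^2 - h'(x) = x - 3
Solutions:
 h(x) = C1 + k*x*log(x) - k*x + k*x*log(2) + sqrt(3)*x^4/4 - 4*x^3/3 - x^2/2 + 3*x


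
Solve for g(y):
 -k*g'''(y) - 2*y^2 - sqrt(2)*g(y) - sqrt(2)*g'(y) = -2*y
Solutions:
 g(y) = C1*exp(y*(2^(2/3)*3^(1/3)*(sqrt(6)*sqrt((27 + 4*sqrt(2)/k)/k^2) + 9*sqrt(2)/k)^(1/3)/12 - 2^(2/3)*3^(5/6)*I*(sqrt(6)*sqrt((27 + 4*sqrt(2)/k)/k^2) + 9*sqrt(2)/k)^(1/3)/12 + 2*2^(5/6)/(k*(-3^(1/3) + 3^(5/6)*I)*(sqrt(6)*sqrt((27 + 4*sqrt(2)/k)/k^2) + 9*sqrt(2)/k)^(1/3)))) + C2*exp(y*(2^(2/3)*3^(1/3)*(sqrt(6)*sqrt((27 + 4*sqrt(2)/k)/k^2) + 9*sqrt(2)/k)^(1/3)/12 + 2^(2/3)*3^(5/6)*I*(sqrt(6)*sqrt((27 + 4*sqrt(2)/k)/k^2) + 9*sqrt(2)/k)^(1/3)/12 - 2*2^(5/6)/(k*(3^(1/3) + 3^(5/6)*I)*(sqrt(6)*sqrt((27 + 4*sqrt(2)/k)/k^2) + 9*sqrt(2)/k)^(1/3)))) + C3*exp(3^(1/3)*y*(-2^(2/3)*(sqrt(6)*sqrt((27 + 4*sqrt(2)/k)/k^2) + 9*sqrt(2)/k)^(1/3) + 2*2^(5/6)*3^(1/3)/(k*(sqrt(6)*sqrt((27 + 4*sqrt(2)/k)/k^2) + 9*sqrt(2)/k)^(1/3)))/6) - sqrt(2)*y^2 + 3*sqrt(2)*y - 3*sqrt(2)


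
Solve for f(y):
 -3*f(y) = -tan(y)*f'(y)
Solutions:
 f(y) = C1*sin(y)^3


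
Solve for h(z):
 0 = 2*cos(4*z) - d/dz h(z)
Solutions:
 h(z) = C1 + sin(4*z)/2


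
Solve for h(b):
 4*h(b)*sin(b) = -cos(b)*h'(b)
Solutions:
 h(b) = C1*cos(b)^4


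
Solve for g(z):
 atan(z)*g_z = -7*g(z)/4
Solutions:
 g(z) = C1*exp(-7*Integral(1/atan(z), z)/4)


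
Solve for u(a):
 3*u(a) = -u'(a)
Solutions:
 u(a) = C1*exp(-3*a)


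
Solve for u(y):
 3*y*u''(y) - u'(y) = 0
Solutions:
 u(y) = C1 + C2*y^(4/3)


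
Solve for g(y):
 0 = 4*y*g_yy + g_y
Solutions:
 g(y) = C1 + C2*y^(3/4)


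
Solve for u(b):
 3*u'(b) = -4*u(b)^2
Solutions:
 u(b) = 3/(C1 + 4*b)


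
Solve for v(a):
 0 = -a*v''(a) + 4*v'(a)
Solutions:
 v(a) = C1 + C2*a^5


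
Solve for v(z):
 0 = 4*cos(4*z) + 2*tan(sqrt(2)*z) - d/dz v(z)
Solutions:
 v(z) = C1 - sqrt(2)*log(cos(sqrt(2)*z)) + sin(4*z)


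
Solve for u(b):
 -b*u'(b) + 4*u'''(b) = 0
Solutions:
 u(b) = C1 + Integral(C2*airyai(2^(1/3)*b/2) + C3*airybi(2^(1/3)*b/2), b)


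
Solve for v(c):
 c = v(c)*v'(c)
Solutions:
 v(c) = -sqrt(C1 + c^2)
 v(c) = sqrt(C1 + c^2)


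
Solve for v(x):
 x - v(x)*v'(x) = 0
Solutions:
 v(x) = -sqrt(C1 + x^2)
 v(x) = sqrt(C1 + x^2)


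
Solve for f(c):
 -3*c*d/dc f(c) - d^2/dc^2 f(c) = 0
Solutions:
 f(c) = C1 + C2*erf(sqrt(6)*c/2)


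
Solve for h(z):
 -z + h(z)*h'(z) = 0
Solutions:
 h(z) = -sqrt(C1 + z^2)
 h(z) = sqrt(C1 + z^2)


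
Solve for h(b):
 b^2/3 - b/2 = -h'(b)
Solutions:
 h(b) = C1 - b^3/9 + b^2/4


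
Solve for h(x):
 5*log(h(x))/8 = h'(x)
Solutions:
 li(h(x)) = C1 + 5*x/8


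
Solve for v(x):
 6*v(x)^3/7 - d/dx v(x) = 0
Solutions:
 v(x) = -sqrt(14)*sqrt(-1/(C1 + 6*x))/2
 v(x) = sqrt(14)*sqrt(-1/(C1 + 6*x))/2


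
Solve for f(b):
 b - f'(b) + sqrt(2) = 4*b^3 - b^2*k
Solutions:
 f(b) = C1 - b^4 + b^3*k/3 + b^2/2 + sqrt(2)*b


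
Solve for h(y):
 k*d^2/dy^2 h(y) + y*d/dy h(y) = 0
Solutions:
 h(y) = C1 + C2*sqrt(k)*erf(sqrt(2)*y*sqrt(1/k)/2)


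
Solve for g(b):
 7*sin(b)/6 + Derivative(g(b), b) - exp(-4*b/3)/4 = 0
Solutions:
 g(b) = C1 + 7*cos(b)/6 - 3*exp(-4*b/3)/16


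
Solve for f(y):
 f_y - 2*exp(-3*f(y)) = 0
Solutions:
 f(y) = log(C1 + 6*y)/3
 f(y) = log((-3^(1/3) - 3^(5/6)*I)*(C1 + 2*y)^(1/3)/2)
 f(y) = log((-3^(1/3) + 3^(5/6)*I)*(C1 + 2*y)^(1/3)/2)


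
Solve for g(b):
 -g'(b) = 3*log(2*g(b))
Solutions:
 Integral(1/(log(_y) + log(2)), (_y, g(b)))/3 = C1 - b


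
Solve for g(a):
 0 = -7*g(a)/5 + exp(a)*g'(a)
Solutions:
 g(a) = C1*exp(-7*exp(-a)/5)


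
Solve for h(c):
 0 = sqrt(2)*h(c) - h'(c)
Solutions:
 h(c) = C1*exp(sqrt(2)*c)


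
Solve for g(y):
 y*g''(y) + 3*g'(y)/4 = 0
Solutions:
 g(y) = C1 + C2*y^(1/4)


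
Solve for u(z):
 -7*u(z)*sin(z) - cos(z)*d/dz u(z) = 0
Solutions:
 u(z) = C1*cos(z)^7


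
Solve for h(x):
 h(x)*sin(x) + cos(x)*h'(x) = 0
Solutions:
 h(x) = C1*cos(x)


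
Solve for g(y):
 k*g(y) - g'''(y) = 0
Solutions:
 g(y) = C1*exp(k^(1/3)*y) + C2*exp(k^(1/3)*y*(-1 + sqrt(3)*I)/2) + C3*exp(-k^(1/3)*y*(1 + sqrt(3)*I)/2)


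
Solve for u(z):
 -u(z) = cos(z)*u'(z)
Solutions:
 u(z) = C1*sqrt(sin(z) - 1)/sqrt(sin(z) + 1)


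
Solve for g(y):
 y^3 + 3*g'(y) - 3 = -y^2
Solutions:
 g(y) = C1 - y^4/12 - y^3/9 + y


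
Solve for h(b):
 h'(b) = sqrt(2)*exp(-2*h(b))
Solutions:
 h(b) = log(-sqrt(C1 + 2*sqrt(2)*b))
 h(b) = log(C1 + 2*sqrt(2)*b)/2


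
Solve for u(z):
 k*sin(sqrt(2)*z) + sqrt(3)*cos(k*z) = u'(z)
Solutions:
 u(z) = C1 - sqrt(2)*k*cos(sqrt(2)*z)/2 + sqrt(3)*sin(k*z)/k


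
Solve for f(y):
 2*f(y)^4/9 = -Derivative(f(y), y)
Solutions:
 f(y) = 3^(1/3)*(1/(C1 + 2*y))^(1/3)
 f(y) = (-3^(1/3) - 3^(5/6)*I)*(1/(C1 + 2*y))^(1/3)/2
 f(y) = (-3^(1/3) + 3^(5/6)*I)*(1/(C1 + 2*y))^(1/3)/2


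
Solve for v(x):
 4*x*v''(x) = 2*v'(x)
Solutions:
 v(x) = C1 + C2*x^(3/2)


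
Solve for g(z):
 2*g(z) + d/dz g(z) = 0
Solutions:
 g(z) = C1*exp(-2*z)
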